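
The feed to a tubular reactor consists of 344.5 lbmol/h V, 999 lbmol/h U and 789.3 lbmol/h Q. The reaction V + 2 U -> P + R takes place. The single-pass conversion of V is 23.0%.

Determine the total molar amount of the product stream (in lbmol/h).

2050 lbmol/h

V reacted = 0.23 × 344.5 = 79.23 lbmol/h; ν_V = −1, so ξ = 79.23/1 = 79.23 lbmol/h.
Outlet amounts (n = n₀ + ν ξ):
  V: 344.5 − 1(79.23) = 265.3
  U: 999 − 2(79.23) = 840.5
  P: 0 + 1(79.23) = 79.23
  R: 0 + 1(79.23) = 79.23
  Q: 789.3 (inert)
Total out = 265.3 + 840.5 + 79.23 + 79.23 + 789.3 = 2054 lbmol/h.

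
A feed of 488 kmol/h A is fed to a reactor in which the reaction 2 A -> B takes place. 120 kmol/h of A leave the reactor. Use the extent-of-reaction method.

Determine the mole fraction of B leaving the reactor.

0.605

For A: n = n₀ − 2ξ → 120 = 488 − 2ξ, giving ξ = 184 kmol/h.
Outlet amounts (n = n₀ + ν ξ):
  A: 488 − 2(184) = 120
  B: 0 + 1(184) = 184
Total out = 304 kmol/h; y_B = 184 / 304 = 0.6053.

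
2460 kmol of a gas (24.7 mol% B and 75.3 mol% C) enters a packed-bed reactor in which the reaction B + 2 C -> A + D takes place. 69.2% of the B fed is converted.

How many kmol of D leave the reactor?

420 kmol

B reacted = 0.692 × 607.6 = 420.5 kmol; ν_B = −1, so ξ = 420.5/1 = 420.5 kmol.
Outlet amounts (n = n₀ + ν ξ):
  B: 607.6 − 1(420.5) = 187.1
  C: 1852 − 2(420.5) = 1011
  A: 0 + 1(420.5) = 420.5
  D: 0 + 1(420.5) = 420.5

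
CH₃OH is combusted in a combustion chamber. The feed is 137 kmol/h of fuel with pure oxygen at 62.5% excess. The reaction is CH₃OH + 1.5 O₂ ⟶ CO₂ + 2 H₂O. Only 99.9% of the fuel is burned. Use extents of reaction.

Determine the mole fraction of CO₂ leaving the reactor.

Stoichiometric O₂ = 1.5 × 137 = 205.5 kmol/h; O₂ fed = 205.5 × 1.625 = 333.9 kmol/h.
Fuel reacted = 0.999 × 137 → ξ = 136.9 kmol/h.
Outlet (n = n₀ + ν ξ):
  CH₃OH: 137 − 1(136.9) = 0.137
  O₂: 333.9 − 1.5(136.9) = 128.6
  CO₂: 0 + 1(136.9) = 136.9
  H₂O: 0 + 2(136.9) = 273.7
Total out = 539.4 kmol/h; y_CO₂ = 136.9 / 539.4 = 0.2537.

0.254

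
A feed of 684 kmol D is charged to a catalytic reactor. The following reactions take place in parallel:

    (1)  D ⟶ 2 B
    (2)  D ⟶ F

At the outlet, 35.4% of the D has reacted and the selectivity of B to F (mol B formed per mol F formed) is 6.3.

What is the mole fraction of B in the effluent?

0.424

Conversion of D: D consumed = 0.354 × 684 = 242.1 kmol = 1ξ₁ + 1ξ₂.
Selectivity: 2ξ₁ / (1ξ₂) = 6.3 → ξ₁ = 3.15 ξ₂.
Substitute: (1·3.15 + 1) ξ₂ = 242.1 → ξ₂ = 58.35 kmol, ξ₁ = 183.8 kmol.
Outlet amounts (n = n₀ + Σ ν·ξ):
  D: 684 − 1(183.8) − 1(58.35) = 441.9
  B: 0 + 2(183.8) = 367.6
  F: 0 + 1(58.35) = 58.35
Total out = 867.8 kmol; y_B = 367.6 / 867.8 = 0.4236.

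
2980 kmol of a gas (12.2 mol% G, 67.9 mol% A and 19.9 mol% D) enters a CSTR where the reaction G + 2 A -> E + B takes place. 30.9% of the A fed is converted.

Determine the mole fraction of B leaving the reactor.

0.117

A reacted = 0.309 × 2023 = 625.2 kmol; ν_A = −2, so ξ = 625.2/2 = 312.6 kmol.
Outlet amounts (n = n₀ + ν ξ):
  G: 363.6 − 1(312.6) = 50.94
  A: 2023 − 2(312.6) = 1398
  E: 0 + 1(312.6) = 312.6
  B: 0 + 1(312.6) = 312.6
  D: 593 (inert)
Total out = 2667 kmol; y_B = 312.6 / 2667 = 0.1172.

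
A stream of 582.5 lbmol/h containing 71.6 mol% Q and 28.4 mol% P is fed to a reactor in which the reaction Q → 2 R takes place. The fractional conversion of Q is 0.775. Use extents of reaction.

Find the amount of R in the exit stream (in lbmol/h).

646 lbmol/h

Q reacted = 0.775 × 417.1 = 323.2 lbmol/h; ν_Q = −1, so ξ = 323.2/1 = 323.2 lbmol/h.
Outlet amounts (n = n₀ + ν ξ):
  Q: 417.1 − 1(323.2) = 93.84
  R: 0 + 2(323.2) = 646.5
  P: 165.4 (inert)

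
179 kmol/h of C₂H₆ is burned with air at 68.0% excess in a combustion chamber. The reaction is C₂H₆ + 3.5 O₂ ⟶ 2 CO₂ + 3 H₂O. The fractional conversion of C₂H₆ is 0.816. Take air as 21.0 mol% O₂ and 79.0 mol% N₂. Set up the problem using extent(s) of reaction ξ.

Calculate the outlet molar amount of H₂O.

Stoichiometric O₂ = 3.5 × 179 = 626.5 kmol/h; O₂ fed = 626.5 × 1.680 = 1053 kmol/h.
N₂ fed = 1053 × 79/21 = 3959 kmol/h.
Fuel reacted = 0.816 × 179 → ξ = 146.1 kmol/h.
Outlet (n = n₀ + ν ξ):
  C₂H₆: 179 − 1(146.1) = 32.94
  O₂: 1053 − 3.5(146.1) = 541.3
  N₂: 3959 (inert)
  CO₂: 0 + 2(146.1) = 292.1
  H₂O: 0 + 3(146.1) = 438.2

438 kmol/h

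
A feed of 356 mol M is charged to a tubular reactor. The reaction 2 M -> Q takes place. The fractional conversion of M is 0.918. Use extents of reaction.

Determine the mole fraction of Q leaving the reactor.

0.848

M reacted = 0.918 × 356 = 326.8 mol; ν_M = −2, so ξ = 326.8/2 = 163.4 mol.
Outlet amounts (n = n₀ + ν ξ):
  M: 356 − 2(163.4) = 29.19
  Q: 0 + 1(163.4) = 163.4
Total out = 192.6 mol; y_Q = 163.4 / 192.6 = 0.8484.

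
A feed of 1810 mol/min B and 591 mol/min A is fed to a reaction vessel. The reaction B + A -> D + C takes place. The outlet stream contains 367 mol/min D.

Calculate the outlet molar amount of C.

367 mol/min

For D: n = n₀ + 1ξ → 367 = 0 + 1ξ, giving ξ = 367 mol/min.
Outlet amounts (n = n₀ + ν ξ):
  B: 1810 − 1(367) = 1443
  A: 591 − 1(367) = 224
  D: 0 + 1(367) = 367
  C: 0 + 1(367) = 367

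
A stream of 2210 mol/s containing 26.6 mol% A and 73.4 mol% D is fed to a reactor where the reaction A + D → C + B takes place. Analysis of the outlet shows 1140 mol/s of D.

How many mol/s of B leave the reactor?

For D: n = n₀ − 1ξ → 1140 = 1622 − 1ξ, giving ξ = 482.1 mol/s.
Outlet amounts (n = n₀ + ν ξ):
  A: 587.9 − 1(482.1) = 105.7
  D: 1622 − 1(482.1) = 1140
  C: 0 + 1(482.1) = 482.1
  B: 0 + 1(482.1) = 482.1

482 mol/s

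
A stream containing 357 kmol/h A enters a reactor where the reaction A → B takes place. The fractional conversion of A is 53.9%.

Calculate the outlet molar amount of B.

A reacted = 0.539 × 357 = 192.4 kmol/h; ν_A = −1, so ξ = 192.4/1 = 192.4 kmol/h.
Outlet amounts (n = n₀ + ν ξ):
  A: 357 − 1(192.4) = 164.6
  B: 0 + 1(192.4) = 192.4

192 kmol/h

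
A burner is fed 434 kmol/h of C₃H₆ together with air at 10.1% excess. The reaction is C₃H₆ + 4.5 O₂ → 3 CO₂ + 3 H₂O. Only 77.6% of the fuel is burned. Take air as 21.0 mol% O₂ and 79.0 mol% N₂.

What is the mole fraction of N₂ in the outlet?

0.746

Stoichiometric O₂ = 4.5 × 434 = 1953 kmol/h; O₂ fed = 1953 × 1.101 = 2150 kmol/h.
N₂ fed = 2150 × 79/21 = 8089 kmol/h.
Fuel reacted = 0.776 × 434 → ξ = 336.8 kmol/h.
Outlet (n = n₀ + ν ξ):
  C₃H₆: 434 − 1(336.8) = 97.22
  O₂: 2150 − 4.5(336.8) = 634.7
  N₂: 8089 (inert)
  CO₂: 0 + 3(336.8) = 1010
  H₂O: 0 + 3(336.8) = 1010
Total out = 10840 kmol/h; y_N₂ = 8089 / 10840 = 0.7461.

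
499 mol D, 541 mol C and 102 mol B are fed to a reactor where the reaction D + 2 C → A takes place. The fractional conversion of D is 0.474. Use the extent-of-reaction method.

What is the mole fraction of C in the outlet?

0.102

D reacted = 0.474 × 499 = 236.5 mol; ν_D = −1, so ξ = 236.5/1 = 236.5 mol.
Outlet amounts (n = n₀ + ν ξ):
  D: 499 − 1(236.5) = 262.5
  C: 541 − 2(236.5) = 67.95
  A: 0 + 1(236.5) = 236.5
  B: 102 (inert)
Total out = 668.9 mol; y_C = 67.95 / 668.9 = 0.1016.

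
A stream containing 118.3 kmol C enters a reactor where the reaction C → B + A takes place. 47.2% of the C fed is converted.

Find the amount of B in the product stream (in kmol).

C reacted = 0.472 × 118.3 = 55.84 kmol; ν_C = −1, so ξ = 55.84/1 = 55.84 kmol.
Outlet amounts (n = n₀ + ν ξ):
  C: 118.3 − 1(55.84) = 62.46
  B: 0 + 1(55.84) = 55.84
  A: 0 + 1(55.84) = 55.84

55.8 kmol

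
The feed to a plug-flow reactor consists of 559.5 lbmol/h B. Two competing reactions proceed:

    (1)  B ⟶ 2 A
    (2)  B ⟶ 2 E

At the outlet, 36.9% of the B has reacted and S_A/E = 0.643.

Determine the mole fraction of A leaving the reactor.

0.211

Conversion of B: B consumed = 0.369 × 559.5 = 206.5 lbmol/h = 1ξ₁ + 1ξ₂.
Selectivity: 2ξ₁ / (2ξ₂) = 0.643 → ξ₁ = 0.643 ξ₂.
Substitute: (1·0.643 + 1) ξ₂ = 206.5 → ξ₂ = 125.7 lbmol/h, ξ₁ = 80.8 lbmol/h.
Outlet amounts (n = n₀ + Σ ν·ξ):
  B: 559.5 − 1(80.8) − 1(125.7) = 353
  A: 0 + 2(80.8) = 161.6
  E: 0 + 2(125.7) = 251.3
Total out = 766 lbmol/h; y_A = 161.6 / 766 = 0.211.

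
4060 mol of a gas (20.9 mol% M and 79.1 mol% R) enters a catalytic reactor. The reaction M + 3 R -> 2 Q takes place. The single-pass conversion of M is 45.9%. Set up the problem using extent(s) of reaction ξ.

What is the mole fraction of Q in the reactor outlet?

0.237

M reacted = 0.459 × 848.5 = 389.5 mol; ν_M = −1, so ξ = 389.5/1 = 389.5 mol.
Outlet amounts (n = n₀ + ν ξ):
  M: 848.5 − 1(389.5) = 459.1
  R: 3211 − 3(389.5) = 2043
  Q: 0 + 2(389.5) = 779
Total out = 3281 mol; y_Q = 779 / 3281 = 0.2374.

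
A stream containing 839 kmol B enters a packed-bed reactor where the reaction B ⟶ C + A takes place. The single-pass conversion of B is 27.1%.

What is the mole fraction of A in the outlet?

B reacted = 0.271 × 839 = 227.4 kmol; ν_B = −1, so ξ = 227.4/1 = 227.4 kmol.
Outlet amounts (n = n₀ + ν ξ):
  B: 839 − 1(227.4) = 611.6
  C: 0 + 1(227.4) = 227.4
  A: 0 + 1(227.4) = 227.4
Total out = 1066 kmol; y_A = 227.4 / 1066 = 0.2132.

0.213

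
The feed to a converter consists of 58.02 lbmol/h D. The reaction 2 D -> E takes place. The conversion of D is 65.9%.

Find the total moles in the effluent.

38.9 lbmol/h

D reacted = 0.659 × 58.02 = 38.24 lbmol/h; ν_D = −2, so ξ = 38.24/2 = 19.12 lbmol/h.
Outlet amounts (n = n₀ + ν ξ):
  D: 58.02 − 2(19.12) = 19.78
  E: 0 + 1(19.12) = 19.12
Total out = 19.78 + 19.12 = 38.9 lbmol/h.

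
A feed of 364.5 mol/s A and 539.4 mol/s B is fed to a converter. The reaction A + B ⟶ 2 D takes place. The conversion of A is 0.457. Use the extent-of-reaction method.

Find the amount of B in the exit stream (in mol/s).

A reacted = 0.457 × 364.5 = 166.6 mol/s; ν_A = −1, so ξ = 166.6/1 = 166.6 mol/s.
Outlet amounts (n = n₀ + ν ξ):
  A: 364.5 − 1(166.6) = 197.9
  B: 539.4 − 1(166.6) = 372.8
  D: 0 + 2(166.6) = 333.2

373 mol/s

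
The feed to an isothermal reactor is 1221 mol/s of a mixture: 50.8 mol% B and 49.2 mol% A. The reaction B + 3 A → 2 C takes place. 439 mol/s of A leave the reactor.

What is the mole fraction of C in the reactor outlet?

For A: n = n₀ − 3ξ → 439 = 600.7 − 3ξ, giving ξ = 53.91 mol/s.
Outlet amounts (n = n₀ + ν ξ):
  B: 620.3 − 1(53.91) = 566.4
  A: 600.7 − 3(53.91) = 439
  C: 0 + 2(53.91) = 107.8
Total out = 1113 mol/s; y_C = 107.8 / 1113 = 0.09686.

0.0969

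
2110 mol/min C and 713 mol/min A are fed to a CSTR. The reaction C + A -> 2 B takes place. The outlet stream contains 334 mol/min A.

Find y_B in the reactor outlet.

For A: n = n₀ − 1ξ → 334 = 713 − 1ξ, giving ξ = 379 mol/min.
Outlet amounts (n = n₀ + ν ξ):
  C: 2110 − 1(379) = 1731
  A: 713 − 1(379) = 334
  B: 0 + 2(379) = 758
Total out = 2823 mol/min; y_B = 758 / 2823 = 0.2685.

0.269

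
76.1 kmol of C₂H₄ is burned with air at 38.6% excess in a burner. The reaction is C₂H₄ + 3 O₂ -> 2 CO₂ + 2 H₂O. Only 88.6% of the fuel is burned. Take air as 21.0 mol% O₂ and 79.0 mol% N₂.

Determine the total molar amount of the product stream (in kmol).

1580 kmol

Stoichiometric O₂ = 3 × 76.1 = 228.3 kmol; O₂ fed = 228.3 × 1.386 = 316.4 kmol.
N₂ fed = 316.4 × 79/21 = 1190 kmol.
Fuel reacted = 0.886 × 76.1 → ξ = 67.42 kmol.
Outlet (n = n₀ + ν ξ):
  C₂H₄: 76.1 − 1(67.42) = 8.675
  O₂: 316.4 − 3(67.42) = 114.2
  N₂: 1190 (inert)
  CO₂: 0 + 2(67.42) = 134.8
  H₂O: 0 + 2(67.42) = 134.8
Total out = 8.675 + 114.2 + 1190 + 134.8 + 134.8 = 1583 kmol.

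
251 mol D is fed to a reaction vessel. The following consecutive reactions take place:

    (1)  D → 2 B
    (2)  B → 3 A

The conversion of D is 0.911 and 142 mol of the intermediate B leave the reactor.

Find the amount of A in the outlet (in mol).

Conversion of D: D consumed = 1ξ₁ = 0.911 × 251 → ξ₁ = 228.7 mol.
B balance: n_B = 0 + 2ξ₁ − 1ξ₂ = 142 → ξ₂ = (2·228.7 − 142)/1 = 315.3 mol.
Outlet amounts (n = n₀ + Σ ν·ξ):
  D: 251 − 1(228.7) = 22.34
  B: 0 + 2(228.7) − 1(315.3) = 142
  A: 0 + 3(315.3) = 946

946 mol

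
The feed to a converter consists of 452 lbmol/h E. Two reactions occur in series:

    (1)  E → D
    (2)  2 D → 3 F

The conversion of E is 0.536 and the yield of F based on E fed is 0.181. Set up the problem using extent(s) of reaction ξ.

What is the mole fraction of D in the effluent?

0.392

Conversion of E: E consumed = 1ξ₁ = 0.536 × 452 → ξ₁ = 242.3 lbmol/h.
Yield of F: 3ξ₂ / 452 = 0.181 → ξ₂ = 27.27 lbmol/h.
Outlet amounts (n = n₀ + Σ ν·ξ):
  E: 452 − 1(242.3) = 209.7
  D: 0 + 1(242.3) − 2(27.27) = 187.7
  F: 0 + 3(27.27) = 81.81
Total out = 479.3 lbmol/h; y_D = 187.7 / 479.3 = 0.3917.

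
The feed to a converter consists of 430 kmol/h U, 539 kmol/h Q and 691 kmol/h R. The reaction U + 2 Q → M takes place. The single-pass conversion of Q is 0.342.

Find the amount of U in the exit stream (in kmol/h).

338 kmol/h

Q reacted = 0.342 × 539 = 184.3 kmol/h; ν_Q = −2, so ξ = 184.3/2 = 92.17 kmol/h.
Outlet amounts (n = n₀ + ν ξ):
  U: 430 − 1(92.17) = 337.8
  Q: 539 − 2(92.17) = 354.7
  M: 0 + 1(92.17) = 92.17
  R: 691 (inert)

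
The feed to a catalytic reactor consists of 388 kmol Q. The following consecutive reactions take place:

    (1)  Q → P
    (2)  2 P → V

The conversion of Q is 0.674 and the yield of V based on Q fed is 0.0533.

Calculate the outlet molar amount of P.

220 kmol

Conversion of Q: Q consumed = 1ξ₁ = 0.674 × 388 → ξ₁ = 261.5 kmol.
Yield of V: 1ξ₂ / 388 = 0.0533 → ξ₂ = 20.68 kmol.
Outlet amounts (n = n₀ + Σ ν·ξ):
  Q: 388 − 1(261.5) = 126.5
  P: 0 + 1(261.5) − 2(20.68) = 220.2
  V: 0 + 1(20.68) = 20.68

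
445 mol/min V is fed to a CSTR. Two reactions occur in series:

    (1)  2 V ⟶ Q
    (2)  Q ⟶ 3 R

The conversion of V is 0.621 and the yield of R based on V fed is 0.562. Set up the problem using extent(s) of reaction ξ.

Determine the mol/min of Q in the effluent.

Conversion of V: V consumed = 2ξ₁ = 0.621 × 445 → ξ₁ = 138.2 mol/min.
Yield of R: 3ξ₂ / 445 = 0.562 → ξ₂ = 83.36 mol/min.
Outlet amounts (n = n₀ + Σ ν·ξ):
  V: 445 − 2(138.2) = 168.7
  Q: 0 + 1(138.2) − 1(83.36) = 54.81
  R: 0 + 3(83.36) = 250.1

54.8 mol/min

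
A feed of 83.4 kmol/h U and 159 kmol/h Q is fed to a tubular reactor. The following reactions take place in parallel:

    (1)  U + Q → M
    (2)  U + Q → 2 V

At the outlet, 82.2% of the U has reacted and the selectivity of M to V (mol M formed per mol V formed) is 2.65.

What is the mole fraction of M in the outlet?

0.312

Conversion of U: U consumed = 0.822 × 83.4 = 68.55 kmol/h = 1ξ₁ + 1ξ₂.
Selectivity: 1ξ₁ / (2ξ₂) = 2.65 → ξ₁ = 5.3 ξ₂.
Substitute: (1·5.3 + 1) ξ₂ = 68.55 → ξ₂ = 10.88 kmol/h, ξ₁ = 57.67 kmol/h.
Outlet amounts (n = n₀ + Σ ν·ξ):
  U: 83.4 − 1(57.67) − 1(10.88) = 14.85
  Q: 159 − 1(57.67) − 1(10.88) = 90.45
  M: 0 + 1(57.67) = 57.67
  V: 0 + 2(10.88) = 21.76
Total out = 184.7 kmol/h; y_M = 57.67 / 184.7 = 0.3122.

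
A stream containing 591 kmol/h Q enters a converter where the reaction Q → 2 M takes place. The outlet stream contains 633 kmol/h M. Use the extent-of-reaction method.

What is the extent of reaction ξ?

ξ = 316 kmol/h

For M: n = n₀ + 2ξ → 633 = 0 + 2ξ, giving ξ = 316.5 kmol/h.
Outlet amounts (n = n₀ + ν ξ):
  Q: 591 − 1(316.5) = 274.5
  M: 0 + 2(316.5) = 633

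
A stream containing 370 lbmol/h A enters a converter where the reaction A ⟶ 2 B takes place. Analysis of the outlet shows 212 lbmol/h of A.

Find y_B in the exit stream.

0.598

For A: n = n₀ − 1ξ → 212 = 370 − 1ξ, giving ξ = 158 lbmol/h.
Outlet amounts (n = n₀ + ν ξ):
  A: 370 − 1(158) = 212
  B: 0 + 2(158) = 316
Total out = 528 lbmol/h; y_B = 316 / 528 = 0.5985.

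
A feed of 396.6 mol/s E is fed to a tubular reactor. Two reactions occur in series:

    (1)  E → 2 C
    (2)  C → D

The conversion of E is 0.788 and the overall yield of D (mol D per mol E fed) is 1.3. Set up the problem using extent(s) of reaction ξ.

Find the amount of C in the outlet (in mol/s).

Conversion of E: E consumed = 1ξ₁ = 0.788 × 396.6 → ξ₁ = 312.5 mol/s.
Yield of D: 1ξ₂ / 396.6 = 1.3 → ξ₂ = 515.6 mol/s.
Outlet amounts (n = n₀ + Σ ν·ξ):
  E: 396.6 − 1(312.5) = 84.08
  C: 0 + 2(312.5) − 1(515.6) = 109.5
  D: 0 + 1(515.6) = 515.6

109 mol/s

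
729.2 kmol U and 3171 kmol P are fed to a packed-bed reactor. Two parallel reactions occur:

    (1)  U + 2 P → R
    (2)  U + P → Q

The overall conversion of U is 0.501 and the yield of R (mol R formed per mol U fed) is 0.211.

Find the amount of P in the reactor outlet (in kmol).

2650 kmol

Yield of R: 1ξ₁ / 729.2 = 0.211 → ξ₁ = 153.9 kmol.
Conversion of U: 1ξ₁ + 1ξ₂ = 0.501 × 729.2 = 365.3 → ξ₂ = 211.5 kmol.
Outlet amounts (n = n₀ + Σ ν·ξ):
  U: 729.2 − 1(153.9) − 1(211.5) = 363.9
  P: 3171 − 2(153.9) − 1(211.5) = 2652
  R: 0 + 1(153.9) = 153.9
  Q: 0 + 1(211.5) = 211.5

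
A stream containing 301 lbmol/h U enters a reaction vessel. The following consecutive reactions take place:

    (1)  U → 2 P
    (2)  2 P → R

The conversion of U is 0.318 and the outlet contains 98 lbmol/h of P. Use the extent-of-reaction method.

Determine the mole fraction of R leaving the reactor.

Conversion of U: U consumed = 1ξ₁ = 0.318 × 301 → ξ₁ = 95.72 lbmol/h.
P balance: n_P = 0 + 2ξ₁ − 2ξ₂ = 98 → ξ₂ = (2·95.72 − 98)/2 = 46.72 lbmol/h.
Outlet amounts (n = n₀ + Σ ν·ξ):
  U: 301 − 1(95.72) = 205.3
  P: 0 + 2(95.72) − 2(46.72) = 98
  R: 0 + 1(46.72) = 46.72
Total out = 350 lbmol/h; y_R = 46.72 / 350 = 0.1335.

0.133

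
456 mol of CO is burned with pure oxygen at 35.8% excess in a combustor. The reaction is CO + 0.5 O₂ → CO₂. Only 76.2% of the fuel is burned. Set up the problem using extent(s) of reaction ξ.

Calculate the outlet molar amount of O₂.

Stoichiometric O₂ = 0.5 × 456 = 228 mol; O₂ fed = 228 × 1.358 = 309.6 mol.
Fuel reacted = 0.762 × 456 → ξ = 347.5 mol.
Outlet (n = n₀ + ν ξ):
  CO: 456 − 1(347.5) = 108.5
  O₂: 309.6 − 0.5(347.5) = 135.9
  CO₂: 0 + 1(347.5) = 347.5

136 mol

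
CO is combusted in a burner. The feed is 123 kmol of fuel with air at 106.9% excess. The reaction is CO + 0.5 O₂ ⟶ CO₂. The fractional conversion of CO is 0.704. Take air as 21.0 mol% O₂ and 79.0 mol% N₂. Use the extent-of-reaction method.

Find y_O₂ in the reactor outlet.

0.122

Stoichiometric O₂ = 0.5 × 123 = 61.5 kmol; O₂ fed = 61.5 × 2.069 = 127.2 kmol.
N₂ fed = 127.2 × 79/21 = 478.7 kmol.
Fuel reacted = 0.704 × 123 → ξ = 86.59 kmol.
Outlet (n = n₀ + ν ξ):
  CO: 123 − 1(86.59) = 36.41
  O₂: 127.2 − 0.5(86.59) = 83.95
  N₂: 478.7 (inert)
  CO₂: 0 + 1(86.59) = 86.59
Total out = 685.6 kmol; y_O₂ = 83.95 / 685.6 = 0.1224.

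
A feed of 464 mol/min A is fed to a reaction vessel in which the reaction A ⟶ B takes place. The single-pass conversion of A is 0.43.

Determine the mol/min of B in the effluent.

A reacted = 0.43 × 464 = 199.5 mol/min; ν_A = −1, so ξ = 199.5/1 = 199.5 mol/min.
Outlet amounts (n = n₀ + ν ξ):
  A: 464 − 1(199.5) = 264.5
  B: 0 + 1(199.5) = 199.5

200 mol/min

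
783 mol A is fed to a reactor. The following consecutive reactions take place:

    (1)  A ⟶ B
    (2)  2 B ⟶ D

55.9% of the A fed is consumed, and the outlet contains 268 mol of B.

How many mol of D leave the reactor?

Conversion of A: A consumed = 1ξ₁ = 0.559 × 783 → ξ₁ = 437.7 mol.
B balance: n_B = 0 + 1ξ₁ − 2ξ₂ = 268 → ξ₂ = (1·437.7 − 268)/2 = 84.85 mol.
Outlet amounts (n = n₀ + Σ ν·ξ):
  A: 783 − 1(437.7) = 345.3
  B: 0 + 1(437.7) − 2(84.85) = 268
  D: 0 + 1(84.85) = 84.85

84.8 mol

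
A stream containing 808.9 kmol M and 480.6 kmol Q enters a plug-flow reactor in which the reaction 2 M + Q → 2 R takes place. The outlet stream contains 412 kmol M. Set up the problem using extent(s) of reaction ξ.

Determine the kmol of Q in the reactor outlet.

For M: n = n₀ − 2ξ → 412 = 808.9 − 2ξ, giving ξ = 198.4 kmol.
Outlet amounts (n = n₀ + ν ξ):
  M: 808.9 − 2(198.4) = 412
  Q: 480.6 − 1(198.4) = 282.2
  R: 0 + 2(198.4) = 396.9

282 kmol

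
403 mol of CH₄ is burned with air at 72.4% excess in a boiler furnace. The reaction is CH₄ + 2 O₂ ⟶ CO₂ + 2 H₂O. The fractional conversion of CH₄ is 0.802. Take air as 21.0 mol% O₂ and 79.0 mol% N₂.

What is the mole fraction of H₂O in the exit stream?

Stoichiometric O₂ = 2 × 403 = 806 mol; O₂ fed = 806 × 1.724 = 1390 mol.
N₂ fed = 1390 × 79/21 = 5227 mol.
Fuel reacted = 0.802 × 403 → ξ = 323.2 mol.
Outlet (n = n₀ + ν ξ):
  CH₄: 403 − 1(323.2) = 79.79
  O₂: 1390 − 2(323.2) = 743.1
  N₂: 5227 (inert)
  CO₂: 0 + 1(323.2) = 323.2
  H₂O: 0 + 2(323.2) = 646.4
Total out = 7020 mol; y_H₂O = 646.4 / 7020 = 0.09208.

0.0921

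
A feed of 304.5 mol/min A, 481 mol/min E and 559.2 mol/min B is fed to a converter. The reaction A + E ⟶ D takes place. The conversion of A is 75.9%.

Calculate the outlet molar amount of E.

A reacted = 0.759 × 304.5 = 231.1 mol/min; ν_A = −1, so ξ = 231.1/1 = 231.1 mol/min.
Outlet amounts (n = n₀ + ν ξ):
  A: 304.5 − 1(231.1) = 73.38
  E: 481 − 1(231.1) = 249.9
  D: 0 + 1(231.1) = 231.1
  B: 559.2 (inert)

250 mol/min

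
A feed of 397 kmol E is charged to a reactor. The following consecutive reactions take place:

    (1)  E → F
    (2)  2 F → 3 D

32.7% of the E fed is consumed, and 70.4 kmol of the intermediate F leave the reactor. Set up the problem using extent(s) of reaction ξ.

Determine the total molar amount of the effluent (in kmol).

427 kmol

Conversion of E: E consumed = 1ξ₁ = 0.327 × 397 → ξ₁ = 129.8 kmol.
F balance: n_F = 0 + 1ξ₁ − 2ξ₂ = 70.4 → ξ₂ = (1·129.8 − 70.4)/2 = 29.71 kmol.
Outlet amounts (n = n₀ + Σ ν·ξ):
  E: 397 − 1(129.8) = 267.2
  F: 0 + 1(129.8) − 2(29.71) = 70.4
  D: 0 + 3(29.71) = 89.13
Total out = 267.2 + 70.4 + 89.13 = 426.7 kmol.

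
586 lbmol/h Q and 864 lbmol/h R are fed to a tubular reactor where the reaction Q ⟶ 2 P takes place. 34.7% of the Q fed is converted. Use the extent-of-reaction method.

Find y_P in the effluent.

Q reacted = 0.347 × 586 = 203.3 lbmol/h; ν_Q = −1, so ξ = 203.3/1 = 203.3 lbmol/h.
Outlet amounts (n = n₀ + ν ξ):
  Q: 586 − 1(203.3) = 382.7
  P: 0 + 2(203.3) = 406.7
  R: 864 (inert)
Total out = 1653 lbmol/h; y_P = 406.7 / 1653 = 0.246.

0.246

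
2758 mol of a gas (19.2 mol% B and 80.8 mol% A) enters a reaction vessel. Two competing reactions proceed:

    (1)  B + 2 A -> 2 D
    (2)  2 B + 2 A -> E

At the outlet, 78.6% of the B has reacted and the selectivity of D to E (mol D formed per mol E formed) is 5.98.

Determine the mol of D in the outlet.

Conversion of B: B consumed = 0.786 × 529.5 = 416.2 mol = 1ξ₁ + 2ξ₂.
Selectivity: 2ξ₁ / (1ξ₂) = 5.98 → ξ₁ = 2.99 ξ₂.
Substitute: (1·2.99 + 2) ξ₂ = 416.2 → ξ₂ = 83.41 mol, ξ₁ = 249.4 mol.
Outlet amounts (n = n₀ + Σ ν·ξ):
  B: 529.5 − 1(249.4) − 2(83.41) = 113.3
  A: 2228 − 2(249.4) − 2(83.41) = 1563
  D: 0 + 2(249.4) = 498.8
  E: 0 + 1(83.41) = 83.41

499 mol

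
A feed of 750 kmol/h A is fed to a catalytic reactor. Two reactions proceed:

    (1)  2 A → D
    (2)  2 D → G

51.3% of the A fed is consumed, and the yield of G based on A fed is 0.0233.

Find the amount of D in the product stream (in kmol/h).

157 kmol/h

Conversion of A: A consumed = 2ξ₁ = 0.513 × 750 → ξ₁ = 192.4 kmol/h.
Yield of G: 1ξ₂ / 750 = 0.0233 → ξ₂ = 17.48 kmol/h.
Outlet amounts (n = n₀ + Σ ν·ξ):
  A: 750 − 2(192.4) = 365.2
  D: 0 + 1(192.4) − 2(17.48) = 157.4
  G: 0 + 1(17.48) = 17.48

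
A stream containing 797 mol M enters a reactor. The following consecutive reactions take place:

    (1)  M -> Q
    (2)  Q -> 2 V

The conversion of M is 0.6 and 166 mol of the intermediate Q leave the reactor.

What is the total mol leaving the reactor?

1110 mol

Conversion of M: M consumed = 1ξ₁ = 0.6 × 797 → ξ₁ = 478.2 mol.
Q balance: n_Q = 0 + 1ξ₁ − 1ξ₂ = 166 → ξ₂ = (1·478.2 − 166)/1 = 312.2 mol.
Outlet amounts (n = n₀ + Σ ν·ξ):
  M: 797 − 1(478.2) = 318.8
  Q: 0 + 1(478.2) − 1(312.2) = 166
  V: 0 + 2(312.2) = 624.4
Total out = 318.8 + 166 + 624.4 = 1109 mol.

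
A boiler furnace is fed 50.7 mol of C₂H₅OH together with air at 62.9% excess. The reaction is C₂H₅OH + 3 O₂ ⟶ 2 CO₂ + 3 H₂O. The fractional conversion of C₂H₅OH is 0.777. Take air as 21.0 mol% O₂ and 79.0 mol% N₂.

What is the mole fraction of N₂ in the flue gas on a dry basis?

0.809

Stoichiometric O₂ = 3 × 50.7 = 152.1 mol; O₂ fed = 152.1 × 1.629 = 247.8 mol.
N₂ fed = 247.8 × 79/21 = 932.1 mol.
Fuel reacted = 0.777 × 50.7 → ξ = 39.39 mol.
Outlet (n = n₀ + ν ξ):
  C₂H₅OH: 50.7 − 1(39.39) = 11.31
  O₂: 247.8 − 3(39.39) = 129.6
  N₂: 932.1 (inert)
  CO₂: 0 + 2(39.39) = 78.79
  H₂O: 0 + 3(39.39) = 118.2
Dry total = 1152 mol; y_N₂ (dry) = 932.1 / 1152 = 0.8093.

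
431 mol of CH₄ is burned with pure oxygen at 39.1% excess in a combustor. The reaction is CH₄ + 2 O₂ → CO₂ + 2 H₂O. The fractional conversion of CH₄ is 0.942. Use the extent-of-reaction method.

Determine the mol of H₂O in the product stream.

Stoichiometric O₂ = 2 × 431 = 862 mol; O₂ fed = 862 × 1.391 = 1199 mol.
Fuel reacted = 0.942 × 431 → ξ = 406 mol.
Outlet (n = n₀ + ν ξ):
  CH₄: 431 − 1(406) = 25
  O₂: 1199 − 2(406) = 387
  CO₂: 0 + 1(406) = 406
  H₂O: 0 + 2(406) = 812

812 mol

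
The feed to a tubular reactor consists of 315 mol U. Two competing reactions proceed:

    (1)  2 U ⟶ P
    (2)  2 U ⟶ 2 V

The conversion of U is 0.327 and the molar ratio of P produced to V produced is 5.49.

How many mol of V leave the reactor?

8.6 mol

Conversion of U: U consumed = 0.327 × 315 = 103 mol = 2ξ₁ + 2ξ₂.
Selectivity: 1ξ₁ / (2ξ₂) = 5.49 → ξ₁ = 10.98 ξ₂.
Substitute: (2·10.98 + 2) ξ₂ = 103 → ξ₂ = 4.299 mol, ξ₁ = 47.2 mol.
Outlet amounts (n = n₀ + Σ ν·ξ):
  U: 315 − 2(47.2) − 2(4.299) = 212
  P: 0 + 1(47.2) = 47.2
  V: 0 + 2(4.299) = 8.598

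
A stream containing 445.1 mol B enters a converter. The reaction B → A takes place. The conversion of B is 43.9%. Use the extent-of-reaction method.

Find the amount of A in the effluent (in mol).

195 mol

B reacted = 0.439 × 445.1 = 195.4 mol; ν_B = −1, so ξ = 195.4/1 = 195.4 mol.
Outlet amounts (n = n₀ + ν ξ):
  B: 445.1 − 1(195.4) = 249.7
  A: 0 + 1(195.4) = 195.4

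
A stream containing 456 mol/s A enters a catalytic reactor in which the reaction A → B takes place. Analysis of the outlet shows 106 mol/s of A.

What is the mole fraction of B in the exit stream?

0.768

For A: n = n₀ − 1ξ → 106 = 456 − 1ξ, giving ξ = 350 mol/s.
Outlet amounts (n = n₀ + ν ξ):
  A: 456 − 1(350) = 106
  B: 0 + 1(350) = 350
Total out = 456 mol/s; y_B = 350 / 456 = 0.7675.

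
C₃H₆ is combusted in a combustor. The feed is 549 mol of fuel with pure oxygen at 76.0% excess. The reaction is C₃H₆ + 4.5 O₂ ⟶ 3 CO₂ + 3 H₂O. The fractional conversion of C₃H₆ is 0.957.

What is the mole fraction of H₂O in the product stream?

0.305

Stoichiometric O₂ = 4.5 × 549 = 2470 mol; O₂ fed = 2470 × 1.760 = 4348 mol.
Fuel reacted = 0.957 × 549 → ξ = 525.4 mol.
Outlet (n = n₀ + ν ξ):
  C₃H₆: 549 − 1(525.4) = 23.61
  O₂: 4348 − 4.5(525.4) = 1984
  CO₂: 0 + 3(525.4) = 1576
  H₂O: 0 + 3(525.4) = 1576
Total out = 5160 mol; y_H₂O = 1576 / 5160 = 0.3055.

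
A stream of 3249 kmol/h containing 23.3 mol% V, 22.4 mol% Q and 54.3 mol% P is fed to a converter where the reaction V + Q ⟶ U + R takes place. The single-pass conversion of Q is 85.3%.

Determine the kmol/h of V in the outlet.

Q reacted = 0.853 × 727.8 = 620.8 kmol/h; ν_Q = −1, so ξ = 620.8/1 = 620.8 kmol/h.
Outlet amounts (n = n₀ + ν ξ):
  V: 757 − 1(620.8) = 136.2
  Q: 727.8 − 1(620.8) = 107
  U: 0 + 1(620.8) = 620.8
  R: 0 + 1(620.8) = 620.8
  P: 1764 (inert)

136 kmol/h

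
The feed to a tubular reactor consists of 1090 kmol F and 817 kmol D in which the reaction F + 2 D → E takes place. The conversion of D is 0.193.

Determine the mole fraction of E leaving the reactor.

D reacted = 0.193 × 817 = 157.7 kmol; ν_D = −2, so ξ = 157.7/2 = 78.84 kmol.
Outlet amounts (n = n₀ + ν ξ):
  F: 1090 − 1(78.84) = 1011
  D: 817 − 2(78.84) = 659.3
  E: 0 + 1(78.84) = 78.84
Total out = 1749 kmol; y_E = 78.84 / 1749 = 0.04507.

0.0451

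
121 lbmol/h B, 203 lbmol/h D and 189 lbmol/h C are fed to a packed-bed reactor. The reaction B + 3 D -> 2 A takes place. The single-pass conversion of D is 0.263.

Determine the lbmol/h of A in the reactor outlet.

D reacted = 0.263 × 203 = 53.39 lbmol/h; ν_D = −3, so ξ = 53.39/3 = 17.8 lbmol/h.
Outlet amounts (n = n₀ + ν ξ):
  B: 121 − 1(17.8) = 103.2
  D: 203 − 3(17.8) = 149.6
  A: 0 + 2(17.8) = 35.59
  C: 189 (inert)

35.6 lbmol/h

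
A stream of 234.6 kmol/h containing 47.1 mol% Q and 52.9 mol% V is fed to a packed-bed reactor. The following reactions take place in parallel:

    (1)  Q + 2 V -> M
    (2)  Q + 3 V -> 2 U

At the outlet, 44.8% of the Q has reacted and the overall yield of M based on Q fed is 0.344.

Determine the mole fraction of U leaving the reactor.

Yield of M: 1ξ₁ / 110.5 = 0.344 → ξ₁ = 38.01 kmol/h.
Conversion of Q: 1ξ₁ + 1ξ₂ = 0.448 × 110.5 = 49.5 → ξ₂ = 11.49 kmol/h.
Outlet amounts (n = n₀ + Σ ν·ξ):
  Q: 110.5 − 1(38.01) − 1(11.49) = 60.99
  V: 124.1 − 2(38.01) − 3(11.49) = 13.61
  M: 0 + 1(38.01) = 38.01
  U: 0 + 2(11.49) = 22.98
Total out = 135.6 kmol/h; y_U = 22.98 / 135.6 = 0.1695.

0.169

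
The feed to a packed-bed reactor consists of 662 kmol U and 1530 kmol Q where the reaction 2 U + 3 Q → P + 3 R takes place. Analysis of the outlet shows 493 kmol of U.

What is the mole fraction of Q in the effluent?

0.606

For U: n = n₀ − 2ξ → 493 = 662 − 2ξ, giving ξ = 84.5 kmol.
Outlet amounts (n = n₀ + ν ξ):
  U: 662 − 2(84.5) = 493
  Q: 1530 − 3(84.5) = 1276
  P: 0 + 1(84.5) = 84.5
  R: 0 + 3(84.5) = 253.5
Total out = 2108 kmol; y_Q = 1276 / 2108 = 0.6057.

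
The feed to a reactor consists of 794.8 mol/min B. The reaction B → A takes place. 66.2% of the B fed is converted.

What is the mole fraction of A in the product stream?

0.662

B reacted = 0.662 × 794.8 = 526.2 mol/min; ν_B = −1, so ξ = 526.2/1 = 526.2 mol/min.
Outlet amounts (n = n₀ + ν ξ):
  B: 794.8 − 1(526.2) = 268.6
  A: 0 + 1(526.2) = 526.2
Total out = 794.8 mol/min; y_A = 526.2 / 794.8 = 0.662.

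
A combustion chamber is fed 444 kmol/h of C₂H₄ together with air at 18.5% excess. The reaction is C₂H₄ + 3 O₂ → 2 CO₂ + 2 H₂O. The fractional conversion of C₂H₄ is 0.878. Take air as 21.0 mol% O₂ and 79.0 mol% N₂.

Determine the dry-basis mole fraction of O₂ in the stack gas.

0.0569

Stoichiometric O₂ = 3 × 444 = 1332 kmol/h; O₂ fed = 1332 × 1.185 = 1578 kmol/h.
N₂ fed = 1578 × 79/21 = 5938 kmol/h.
Fuel reacted = 0.878 × 444 → ξ = 389.8 kmol/h.
Outlet (n = n₀ + ν ξ):
  C₂H₄: 444 − 1(389.8) = 54.17
  O₂: 1578 − 3(389.8) = 408.9
  N₂: 5938 (inert)
  CO₂: 0 + 2(389.8) = 779.7
  H₂O: 0 + 2(389.8) = 779.7
Dry total = 7181 kmol/h; y_O₂ (dry) = 408.9 / 7181 = 0.05695.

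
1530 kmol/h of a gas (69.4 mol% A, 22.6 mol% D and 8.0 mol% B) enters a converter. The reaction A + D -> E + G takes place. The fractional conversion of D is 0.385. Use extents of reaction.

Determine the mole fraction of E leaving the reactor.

0.087

D reacted = 0.385 × 345.8 = 133.1 kmol/h; ν_D = −1, so ξ = 133.1/1 = 133.1 kmol/h.
Outlet amounts (n = n₀ + ν ξ):
  A: 1062 − 1(133.1) = 928.7
  D: 345.8 − 1(133.1) = 212.7
  E: 0 + 1(133.1) = 133.1
  G: 0 + 1(133.1) = 133.1
  B: 122.4 (inert)
Total out = 1530 kmol/h; y_E = 133.1 / 1530 = 0.08701.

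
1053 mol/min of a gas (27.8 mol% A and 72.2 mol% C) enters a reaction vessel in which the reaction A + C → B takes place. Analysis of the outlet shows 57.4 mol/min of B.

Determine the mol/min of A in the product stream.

235 mol/min

For B: n = n₀ + 1ξ → 57.4 = 0 + 1ξ, giving ξ = 57.4 mol/min.
Outlet amounts (n = n₀ + ν ξ):
  A: 292.7 − 1(57.4) = 235.3
  C: 760.3 − 1(57.4) = 702.9
  B: 0 + 1(57.4) = 57.4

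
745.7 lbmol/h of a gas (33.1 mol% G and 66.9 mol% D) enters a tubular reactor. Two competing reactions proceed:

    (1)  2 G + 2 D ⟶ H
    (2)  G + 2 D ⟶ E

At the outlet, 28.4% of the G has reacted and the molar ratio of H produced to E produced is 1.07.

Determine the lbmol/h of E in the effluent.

22.3 lbmol/h

Conversion of G: G consumed = 0.284 × 246.8 = 70.1 lbmol/h = 2ξ₁ + 1ξ₂.
Selectivity: 1ξ₁ / (1ξ₂) = 1.07 → ξ₁ = 1.07 ξ₂.
Substitute: (2·1.07 + 1) ξ₂ = 70.1 → ξ₂ = 22.32 lbmol/h, ξ₁ = 23.89 lbmol/h.
Outlet amounts (n = n₀ + Σ ν·ξ):
  G: 246.8 − 2(23.89) − 1(22.32) = 176.7
  D: 498.9 − 2(23.89) − 2(22.32) = 406.5
  H: 0 + 1(23.89) = 23.89
  E: 0 + 1(22.32) = 22.32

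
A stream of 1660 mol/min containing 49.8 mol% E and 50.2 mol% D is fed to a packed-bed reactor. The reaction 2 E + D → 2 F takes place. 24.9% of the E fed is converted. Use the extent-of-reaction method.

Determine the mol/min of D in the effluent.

730 mol/min

E reacted = 0.249 × 826.7 = 205.8 mol/min; ν_E = −2, so ξ = 205.8/2 = 102.9 mol/min.
Outlet amounts (n = n₀ + ν ξ):
  E: 826.7 − 2(102.9) = 620.8
  D: 833.3 − 1(102.9) = 730.4
  F: 0 + 2(102.9) = 205.8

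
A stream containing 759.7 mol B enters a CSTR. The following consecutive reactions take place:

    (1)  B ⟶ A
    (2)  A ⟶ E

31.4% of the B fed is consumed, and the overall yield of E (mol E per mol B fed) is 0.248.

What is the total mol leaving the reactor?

760 mol

Conversion of B: B consumed = 1ξ₁ = 0.314 × 759.7 → ξ₁ = 238.5 mol.
Yield of E: 1ξ₂ / 759.7 = 0.248 → ξ₂ = 188.4 mol.
Outlet amounts (n = n₀ + Σ ν·ξ):
  B: 759.7 − 1(238.5) = 521.2
  A: 0 + 1(238.5) − 1(188.4) = 50.14
  E: 0 + 1(188.4) = 188.4
Total out = 521.2 + 50.14 + 188.4 = 759.7 mol.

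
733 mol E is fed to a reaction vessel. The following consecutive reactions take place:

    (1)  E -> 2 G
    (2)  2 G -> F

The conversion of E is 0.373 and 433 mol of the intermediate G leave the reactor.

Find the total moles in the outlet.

Conversion of E: E consumed = 1ξ₁ = 0.373 × 733 → ξ₁ = 273.4 mol.
G balance: n_G = 0 + 2ξ₁ − 2ξ₂ = 433 → ξ₂ = (2·273.4 − 433)/2 = 56.91 mol.
Outlet amounts (n = n₀ + Σ ν·ξ):
  E: 733 − 1(273.4) = 459.6
  G: 0 + 2(273.4) − 2(56.91) = 433
  F: 0 + 1(56.91) = 56.91
Total out = 459.6 + 433 + 56.91 = 949.5 mol.

950 mol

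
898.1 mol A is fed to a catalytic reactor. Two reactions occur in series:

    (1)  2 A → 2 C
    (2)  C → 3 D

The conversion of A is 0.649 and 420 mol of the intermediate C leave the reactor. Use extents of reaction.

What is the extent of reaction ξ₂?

ξ₂ = 163 mol

Conversion of A: A consumed = 2ξ₁ = 0.649 × 898.1 → ξ₁ = 291.4 mol.
C balance: n_C = 0 + 2ξ₁ − 1ξ₂ = 420 → ξ₂ = (2·291.4 − 420)/1 = 162.9 mol.
Outlet amounts (n = n₀ + Σ ν·ξ):
  A: 898.1 − 2(291.4) = 315.2
  C: 0 + 2(291.4) − 1(162.9) = 420
  D: 0 + 3(162.9) = 488.6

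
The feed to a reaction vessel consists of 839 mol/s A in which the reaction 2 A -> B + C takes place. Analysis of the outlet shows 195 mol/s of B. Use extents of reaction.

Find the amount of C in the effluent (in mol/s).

For B: n = n₀ + 1ξ → 195 = 0 + 1ξ, giving ξ = 195 mol/s.
Outlet amounts (n = n₀ + ν ξ):
  A: 839 − 2(195) = 449
  B: 0 + 1(195) = 195
  C: 0 + 1(195) = 195

195 mol/s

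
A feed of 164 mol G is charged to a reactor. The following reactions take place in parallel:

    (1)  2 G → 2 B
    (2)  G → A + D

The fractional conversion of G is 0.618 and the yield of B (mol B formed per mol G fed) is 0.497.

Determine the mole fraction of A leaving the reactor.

0.108

Yield of B: 2ξ₁ / 164 = 0.497 → ξ₁ = 40.75 mol.
Conversion of G: 2ξ₁ + 1ξ₂ = 0.618 × 164 = 101.4 → ξ₂ = 19.84 mol.
Outlet amounts (n = n₀ + Σ ν·ξ):
  G: 164 − 2(40.75) − 1(19.84) = 62.65
  B: 0 + 2(40.75) = 81.51
  A: 0 + 1(19.84) = 19.84
  D: 0 + 1(19.84) = 19.84
Total out = 183.8 mol; y_A = 19.84 / 183.8 = 0.1079.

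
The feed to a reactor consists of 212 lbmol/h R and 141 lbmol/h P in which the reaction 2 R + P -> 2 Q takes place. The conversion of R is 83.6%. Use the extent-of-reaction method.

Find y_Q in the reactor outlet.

0.67

R reacted = 0.836 × 212 = 177.2 lbmol/h; ν_R = −2, so ξ = 177.2/2 = 88.62 lbmol/h.
Outlet amounts (n = n₀ + ν ξ):
  R: 212 − 2(88.62) = 34.77
  P: 141 − 1(88.62) = 52.38
  Q: 0 + 2(88.62) = 177.2
Total out = 264.4 lbmol/h; y_Q = 177.2 / 264.4 = 0.6704.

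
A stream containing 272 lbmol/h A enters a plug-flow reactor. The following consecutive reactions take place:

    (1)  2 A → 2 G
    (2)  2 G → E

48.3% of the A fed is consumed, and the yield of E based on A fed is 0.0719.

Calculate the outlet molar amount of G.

Conversion of A: A consumed = 2ξ₁ = 0.483 × 272 → ξ₁ = 65.69 lbmol/h.
Yield of E: 1ξ₂ / 272 = 0.0719 → ξ₂ = 19.56 lbmol/h.
Outlet amounts (n = n₀ + Σ ν·ξ):
  A: 272 − 2(65.69) = 140.6
  G: 0 + 2(65.69) − 2(19.56) = 92.26
  E: 0 + 1(19.56) = 19.56

92.3 lbmol/h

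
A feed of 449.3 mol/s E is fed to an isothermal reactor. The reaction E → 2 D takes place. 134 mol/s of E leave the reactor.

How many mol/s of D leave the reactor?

For E: n = n₀ − 1ξ → 134 = 449.3 − 1ξ, giving ξ = 315.3 mol/s.
Outlet amounts (n = n₀ + ν ξ):
  E: 449.3 − 1(315.3) = 134
  D: 0 + 2(315.3) = 630.6

631 mol/s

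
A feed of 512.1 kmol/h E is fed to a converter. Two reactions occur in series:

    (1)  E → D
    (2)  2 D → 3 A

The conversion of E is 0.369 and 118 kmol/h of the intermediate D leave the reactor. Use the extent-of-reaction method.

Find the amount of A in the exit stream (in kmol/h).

Conversion of E: E consumed = 1ξ₁ = 0.369 × 512.1 → ξ₁ = 189 kmol/h.
D balance: n_D = 0 + 1ξ₁ − 2ξ₂ = 118 → ξ₂ = (1·189 − 118)/2 = 35.48 kmol/h.
Outlet amounts (n = n₀ + Σ ν·ξ):
  E: 512.1 − 1(189) = 323.1
  D: 0 + 1(189) − 2(35.48) = 118
  A: 0 + 3(35.48) = 106.4

106 kmol/h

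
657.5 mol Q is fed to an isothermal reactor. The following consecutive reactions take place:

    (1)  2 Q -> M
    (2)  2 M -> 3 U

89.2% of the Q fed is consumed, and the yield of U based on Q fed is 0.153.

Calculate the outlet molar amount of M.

Conversion of Q: Q consumed = 2ξ₁ = 0.892 × 657.5 → ξ₁ = 293.2 mol.
Yield of U: 3ξ₂ / 657.5 = 0.153 → ξ₂ = 33.53 mol.
Outlet amounts (n = n₀ + Σ ν·ξ):
  Q: 657.5 − 2(293.2) = 71.01
  M: 0 + 1(293.2) − 2(33.53) = 226.2
  U: 0 + 3(33.53) = 100.6

226 mol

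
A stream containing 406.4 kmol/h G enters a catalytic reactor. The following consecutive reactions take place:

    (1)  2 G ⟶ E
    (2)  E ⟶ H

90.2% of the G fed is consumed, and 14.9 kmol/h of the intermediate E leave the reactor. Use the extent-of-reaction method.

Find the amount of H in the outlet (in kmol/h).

168 kmol/h

Conversion of G: G consumed = 2ξ₁ = 0.902 × 406.4 → ξ₁ = 183.3 kmol/h.
E balance: n_E = 0 + 1ξ₁ − 1ξ₂ = 14.9 → ξ₂ = (1·183.3 − 14.9)/1 = 168.4 kmol/h.
Outlet amounts (n = n₀ + Σ ν·ξ):
  G: 406.4 − 2(183.3) = 39.83
  E: 0 + 1(183.3) − 1(168.4) = 14.9
  H: 0 + 1(168.4) = 168.4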